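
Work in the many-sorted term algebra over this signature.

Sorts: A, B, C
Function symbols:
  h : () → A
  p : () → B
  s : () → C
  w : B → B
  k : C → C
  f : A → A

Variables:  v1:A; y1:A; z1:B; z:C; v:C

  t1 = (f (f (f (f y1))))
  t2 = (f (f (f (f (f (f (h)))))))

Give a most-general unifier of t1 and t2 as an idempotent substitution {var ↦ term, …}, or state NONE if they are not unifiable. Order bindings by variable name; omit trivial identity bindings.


{y1 ↦ (f (f (h)))}


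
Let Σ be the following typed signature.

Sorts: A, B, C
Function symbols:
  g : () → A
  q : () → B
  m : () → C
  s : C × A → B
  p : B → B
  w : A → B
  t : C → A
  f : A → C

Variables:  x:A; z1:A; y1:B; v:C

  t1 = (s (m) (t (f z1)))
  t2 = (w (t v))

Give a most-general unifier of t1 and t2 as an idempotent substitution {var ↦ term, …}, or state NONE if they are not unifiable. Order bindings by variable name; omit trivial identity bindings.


head clash or occurs-check failure — not unifiable

NONE (not unifiable)


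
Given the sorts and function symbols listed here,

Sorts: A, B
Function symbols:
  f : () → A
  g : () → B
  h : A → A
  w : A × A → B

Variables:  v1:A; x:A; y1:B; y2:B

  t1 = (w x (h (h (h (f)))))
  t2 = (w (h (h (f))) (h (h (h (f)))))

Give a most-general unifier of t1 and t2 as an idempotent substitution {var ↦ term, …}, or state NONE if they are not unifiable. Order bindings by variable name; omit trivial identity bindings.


{x ↦ (h (h (f)))}


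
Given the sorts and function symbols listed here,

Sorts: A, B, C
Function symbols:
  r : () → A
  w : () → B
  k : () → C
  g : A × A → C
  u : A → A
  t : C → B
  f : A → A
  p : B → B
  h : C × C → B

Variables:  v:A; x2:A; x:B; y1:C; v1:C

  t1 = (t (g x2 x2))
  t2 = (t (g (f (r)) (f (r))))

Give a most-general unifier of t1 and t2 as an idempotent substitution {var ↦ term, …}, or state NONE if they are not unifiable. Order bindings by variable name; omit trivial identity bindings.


{x2 ↦ (f (r))}


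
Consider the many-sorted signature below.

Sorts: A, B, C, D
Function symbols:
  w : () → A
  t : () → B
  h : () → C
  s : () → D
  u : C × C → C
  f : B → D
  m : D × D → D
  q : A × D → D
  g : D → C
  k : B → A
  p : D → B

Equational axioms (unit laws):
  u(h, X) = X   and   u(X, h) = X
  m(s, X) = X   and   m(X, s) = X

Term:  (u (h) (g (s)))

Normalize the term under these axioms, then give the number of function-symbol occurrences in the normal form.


1. (u (h) (g (s)))  →  (g (s))
normal form: (g (s))

size = 2


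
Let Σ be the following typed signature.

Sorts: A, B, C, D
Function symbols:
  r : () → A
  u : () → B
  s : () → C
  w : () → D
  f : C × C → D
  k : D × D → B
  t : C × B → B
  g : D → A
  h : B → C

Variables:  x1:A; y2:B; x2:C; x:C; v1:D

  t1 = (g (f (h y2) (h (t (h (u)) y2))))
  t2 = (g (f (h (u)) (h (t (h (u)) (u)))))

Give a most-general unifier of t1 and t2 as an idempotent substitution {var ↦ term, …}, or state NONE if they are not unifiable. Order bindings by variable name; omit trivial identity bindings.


{y2 ↦ (u)}


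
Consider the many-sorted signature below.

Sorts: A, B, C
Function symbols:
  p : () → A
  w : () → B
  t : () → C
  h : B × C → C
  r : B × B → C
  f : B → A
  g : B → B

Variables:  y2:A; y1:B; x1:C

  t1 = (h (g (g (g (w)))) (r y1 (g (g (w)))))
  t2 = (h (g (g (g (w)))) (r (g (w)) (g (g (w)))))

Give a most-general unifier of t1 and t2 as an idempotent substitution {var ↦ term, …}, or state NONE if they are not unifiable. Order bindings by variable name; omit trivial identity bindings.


{y1 ↦ (g (w))}


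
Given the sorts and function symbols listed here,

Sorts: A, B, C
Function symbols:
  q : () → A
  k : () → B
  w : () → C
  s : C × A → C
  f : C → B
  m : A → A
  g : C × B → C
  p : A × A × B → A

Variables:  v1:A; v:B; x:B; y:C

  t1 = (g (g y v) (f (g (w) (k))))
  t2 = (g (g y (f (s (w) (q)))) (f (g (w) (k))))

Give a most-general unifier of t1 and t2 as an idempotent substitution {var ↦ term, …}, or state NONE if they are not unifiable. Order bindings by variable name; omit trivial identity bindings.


{v ↦ (f (s (w) (q)))}


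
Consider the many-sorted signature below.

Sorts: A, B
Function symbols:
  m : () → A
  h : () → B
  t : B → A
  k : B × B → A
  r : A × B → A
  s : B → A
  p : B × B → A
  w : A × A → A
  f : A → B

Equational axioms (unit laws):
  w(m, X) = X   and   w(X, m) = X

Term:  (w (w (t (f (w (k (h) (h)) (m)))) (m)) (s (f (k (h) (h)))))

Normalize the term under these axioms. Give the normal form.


1. (w (w (t (f (w (k (h) (h)) (m)))) (m)) (s (f (k (h) (h)))))  →  (w (t (f (w (k (h) (h)) (m)))) (s (f (k (h) (h)))))
2. (w (t (f (w (k (h) (h)) (m)))) (s (f (k (h) (h)))))  →  (w (t (f (k (h) (h)))) (s (f (k (h) (h)))))

normal form = (w (t (f (k (h) (h)))) (s (f (k (h) (h)))))


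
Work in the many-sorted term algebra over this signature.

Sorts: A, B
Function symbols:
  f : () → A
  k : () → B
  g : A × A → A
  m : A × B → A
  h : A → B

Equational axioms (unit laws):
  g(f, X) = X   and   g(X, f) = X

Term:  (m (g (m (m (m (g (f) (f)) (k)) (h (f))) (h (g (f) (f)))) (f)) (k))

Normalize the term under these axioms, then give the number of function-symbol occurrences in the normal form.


size = 11

1. (m (g (m (m (m (g (f) (f)) (k)) (h (f))) (h (g (f) (f)))) (f)) (k))  →  (m (m (m (m (g (f) (f)) (k)) (h (f))) (h (g (f) (f)))) (k))
2. (m (m (m (m (g (f) (f)) (k)) (h (f))) (h (g (f) (f)))) (k))  →  (m (m (m (m (f) (k)) (h (f))) (h (g (f) (f)))) (k))
3. (m (m (m (m (f) (k)) (h (f))) (h (g (f) (f)))) (k))  →  (m (m (m (m (f) (k)) (h (f))) (h (f))) (k))
normal form: (m (m (m (m (f) (k)) (h (f))) (h (f))) (k))


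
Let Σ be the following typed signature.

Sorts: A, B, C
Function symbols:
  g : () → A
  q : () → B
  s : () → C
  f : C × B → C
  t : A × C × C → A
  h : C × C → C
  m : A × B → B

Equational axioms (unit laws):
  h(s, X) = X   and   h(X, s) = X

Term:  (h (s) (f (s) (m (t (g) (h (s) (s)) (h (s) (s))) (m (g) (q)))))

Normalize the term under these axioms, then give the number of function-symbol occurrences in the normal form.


size = 10

1. (h (s) (f (s) (m (t (g) (h (s) (s)) (h (s) (s))) (m (g) (q)))))  →  (f (s) (m (t (g) (h (s) (s)) (h (s) (s))) (m (g) (q))))
2. (f (s) (m (t (g) (h (s) (s)) (h (s) (s))) (m (g) (q))))  →  (f (s) (m (t (g) (s) (h (s) (s))) (m (g) (q))))
3. (f (s) (m (t (g) (s) (h (s) (s))) (m (g) (q))))  →  (f (s) (m (t (g) (s) (s)) (m (g) (q))))
normal form: (f (s) (m (t (g) (s) (s)) (m (g) (q))))


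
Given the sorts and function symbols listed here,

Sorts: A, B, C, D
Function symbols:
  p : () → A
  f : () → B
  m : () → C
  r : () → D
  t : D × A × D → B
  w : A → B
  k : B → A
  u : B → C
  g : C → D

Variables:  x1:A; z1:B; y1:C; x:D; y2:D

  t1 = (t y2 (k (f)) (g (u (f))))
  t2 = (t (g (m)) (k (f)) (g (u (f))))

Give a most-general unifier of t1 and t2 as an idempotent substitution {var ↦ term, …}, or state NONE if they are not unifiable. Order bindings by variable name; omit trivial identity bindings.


{y2 ↦ (g (m))}


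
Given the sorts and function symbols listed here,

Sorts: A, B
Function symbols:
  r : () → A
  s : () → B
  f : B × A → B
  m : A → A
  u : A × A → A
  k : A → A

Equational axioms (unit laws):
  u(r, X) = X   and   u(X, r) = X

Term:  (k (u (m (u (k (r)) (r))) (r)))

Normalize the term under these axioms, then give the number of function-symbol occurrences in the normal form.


size = 4

1. (k (u (m (u (k (r)) (r))) (r)))  →  (k (m (u (k (r)) (r))))
2. (k (m (u (k (r)) (r))))  →  (k (m (k (r))))
normal form: (k (m (k (r))))


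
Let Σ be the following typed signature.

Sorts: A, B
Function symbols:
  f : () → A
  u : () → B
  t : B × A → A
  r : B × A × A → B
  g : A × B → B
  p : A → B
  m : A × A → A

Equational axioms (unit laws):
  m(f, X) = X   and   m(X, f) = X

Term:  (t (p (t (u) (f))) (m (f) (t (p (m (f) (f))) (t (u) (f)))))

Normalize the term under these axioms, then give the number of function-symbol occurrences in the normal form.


size = 11

1. (t (p (t (u) (f))) (m (f) (t (p (m (f) (f))) (t (u) (f)))))  →  (t (p (t (u) (f))) (t (p (m (f) (f))) (t (u) (f))))
2. (t (p (t (u) (f))) (t (p (m (f) (f))) (t (u) (f))))  →  (t (p (t (u) (f))) (t (p (f)) (t (u) (f))))
normal form: (t (p (t (u) (f))) (t (p (f)) (t (u) (f))))


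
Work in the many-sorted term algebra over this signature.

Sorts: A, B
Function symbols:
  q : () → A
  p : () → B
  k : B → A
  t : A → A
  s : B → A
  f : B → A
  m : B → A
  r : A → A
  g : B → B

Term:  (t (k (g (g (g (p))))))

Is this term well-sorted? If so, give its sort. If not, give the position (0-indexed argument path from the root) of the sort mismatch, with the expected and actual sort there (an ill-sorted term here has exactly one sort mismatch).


well-sorted; sort = A

          (p) : B
        (g (p)) : B
      (g (g (p))) : B
    (g (g (g (p)))) : B
  (k (g (g (g (p))))) : A
(t (k (g (g (g (p)))))) : A


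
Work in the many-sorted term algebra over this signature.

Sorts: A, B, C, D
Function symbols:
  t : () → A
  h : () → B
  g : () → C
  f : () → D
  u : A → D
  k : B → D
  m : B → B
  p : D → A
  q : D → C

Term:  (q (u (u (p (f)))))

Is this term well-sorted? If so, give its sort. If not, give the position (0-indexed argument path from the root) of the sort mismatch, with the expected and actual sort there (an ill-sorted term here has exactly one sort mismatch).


        (f) : D
      (p (f)) : A
    (u (p (f))) : D
  (u (u (p (f)))) : ✗ arg 0 at [0, 0] has sort D, expected A

ill-sorted at position [0, 0]: expected A, got D


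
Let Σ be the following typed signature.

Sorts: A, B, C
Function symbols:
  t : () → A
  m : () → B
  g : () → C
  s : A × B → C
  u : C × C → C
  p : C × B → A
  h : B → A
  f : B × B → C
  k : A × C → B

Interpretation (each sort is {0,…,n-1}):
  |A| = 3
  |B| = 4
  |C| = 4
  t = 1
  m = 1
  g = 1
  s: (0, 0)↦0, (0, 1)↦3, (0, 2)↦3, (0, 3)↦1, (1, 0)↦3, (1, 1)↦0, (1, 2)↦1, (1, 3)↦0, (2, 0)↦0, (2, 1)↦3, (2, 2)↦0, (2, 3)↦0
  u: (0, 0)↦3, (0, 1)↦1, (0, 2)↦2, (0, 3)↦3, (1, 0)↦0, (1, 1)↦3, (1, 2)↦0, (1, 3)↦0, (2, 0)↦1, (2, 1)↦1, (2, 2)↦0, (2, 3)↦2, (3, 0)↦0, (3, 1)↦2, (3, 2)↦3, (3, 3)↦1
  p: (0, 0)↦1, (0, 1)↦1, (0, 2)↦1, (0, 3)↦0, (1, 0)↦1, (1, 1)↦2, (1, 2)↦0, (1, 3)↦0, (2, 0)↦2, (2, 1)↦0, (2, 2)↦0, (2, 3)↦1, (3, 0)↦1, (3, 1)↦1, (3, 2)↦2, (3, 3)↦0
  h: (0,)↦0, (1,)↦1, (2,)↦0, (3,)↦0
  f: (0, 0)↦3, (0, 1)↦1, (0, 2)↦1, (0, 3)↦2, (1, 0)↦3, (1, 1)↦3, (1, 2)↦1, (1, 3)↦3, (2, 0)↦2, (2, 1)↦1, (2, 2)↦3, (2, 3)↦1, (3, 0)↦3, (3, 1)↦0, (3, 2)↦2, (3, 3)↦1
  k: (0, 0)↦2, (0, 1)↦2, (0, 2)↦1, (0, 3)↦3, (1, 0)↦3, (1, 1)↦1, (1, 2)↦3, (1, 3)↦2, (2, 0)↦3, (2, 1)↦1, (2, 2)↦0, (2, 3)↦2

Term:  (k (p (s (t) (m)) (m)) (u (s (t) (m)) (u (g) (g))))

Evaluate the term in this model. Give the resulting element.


  t = 1
  m = 1
  (s (t) (m)) = s(1, 1) = 0
  m = 1
  (p (s (t) (m)) (m)) = p(0, 1) = 1
  t = 1
  m = 1
  (s (t) (m)) = s(1, 1) = 0
  g = 1
  g = 1
  (u (g) (g)) = u(1, 1) = 3
  (u (s (t) (m)) (u (g) (g))) = u(0, 3) = 3
  (k (p (s (t) (m)) (m)) (u (s (t) (m)) (u (g) (g)))) = k(1, 3) = 2

value = 2


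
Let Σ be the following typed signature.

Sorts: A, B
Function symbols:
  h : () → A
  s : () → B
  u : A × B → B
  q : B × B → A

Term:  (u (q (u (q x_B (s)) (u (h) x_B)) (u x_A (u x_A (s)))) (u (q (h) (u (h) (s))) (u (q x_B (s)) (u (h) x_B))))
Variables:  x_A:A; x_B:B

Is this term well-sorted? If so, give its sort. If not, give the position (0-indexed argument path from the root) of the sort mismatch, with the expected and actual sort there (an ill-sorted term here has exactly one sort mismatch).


ill-sorted at position [1, 0, 0]: expected B, got A

        x_B : B
        (s) : B
      (q x_B (s)) : A
        (h) : A
        x_B : B
      (u (h) x_B) : B
    (u (q x_B (s)) (u (h) x_B)) : B
      x_A : A
        x_A : A
        (s) : B
      (u x_A (s)) : B
    (u x_A (u x_A (s))) : B
  (q (u (q x_B (s)) (u (h) x_B)) (u x_A (u x_A (s)))) : A
      (h) : A
        (h) : A
        (s) : B
      (u (h) (s)) : B
    (q (h) (u (h) (s))) : ✗ arg 0 at [1, 0, 0] has sort A, expected B
        x_B : B
        (s) : B
      (q x_B (s)) : A
        (h) : A
        x_B : B
      (u (h) x_B) : B
    (u (q x_B (s)) (u (h) x_B)) : B


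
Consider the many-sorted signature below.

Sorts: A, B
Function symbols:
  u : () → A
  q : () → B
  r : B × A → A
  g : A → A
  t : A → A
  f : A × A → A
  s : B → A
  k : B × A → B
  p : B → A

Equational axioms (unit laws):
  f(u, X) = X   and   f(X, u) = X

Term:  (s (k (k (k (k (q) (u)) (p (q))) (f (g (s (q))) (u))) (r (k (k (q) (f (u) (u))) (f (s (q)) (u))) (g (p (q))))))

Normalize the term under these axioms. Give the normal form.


normal form = (s (k (k (k (k (q) (u)) (p (q))) (g (s (q)))) (r (k (k (q) (u)) (s (q))) (g (p (q))))))

1. (s (k (k (k (k (q) (u)) (p (q))) (f (g (s (q))) (u))) (r (k (k (q) (f (u) (u))) (f (s (q)) (u))) (g (p (q))))))  →  (s (k (k (k (k (q) (u)) (p (q))) (g (s (q)))) (r (k (k (q) (f (u) (u))) (f (s (q)) (u))) (g (p (q))))))
2. (s (k (k (k (k (q) (u)) (p (q))) (g (s (q)))) (r (k (k (q) (f (u) (u))) (f (s (q)) (u))) (g (p (q))))))  →  (s (k (k (k (k (q) (u)) (p (q))) (g (s (q)))) (r (k (k (q) (u)) (f (s (q)) (u))) (g (p (q))))))
3. (s (k (k (k (k (q) (u)) (p (q))) (g (s (q)))) (r (k (k (q) (u)) (f (s (q)) (u))) (g (p (q))))))  →  (s (k (k (k (k (q) (u)) (p (q))) (g (s (q)))) (r (k (k (q) (u)) (s (q))) (g (p (q))))))


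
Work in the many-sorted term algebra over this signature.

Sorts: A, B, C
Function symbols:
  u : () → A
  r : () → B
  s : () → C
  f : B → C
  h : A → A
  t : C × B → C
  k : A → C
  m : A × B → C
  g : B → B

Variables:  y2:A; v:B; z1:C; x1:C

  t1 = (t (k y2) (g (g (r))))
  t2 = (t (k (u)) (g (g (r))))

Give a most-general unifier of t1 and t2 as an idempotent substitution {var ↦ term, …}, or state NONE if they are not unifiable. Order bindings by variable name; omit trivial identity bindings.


{y2 ↦ (u)}


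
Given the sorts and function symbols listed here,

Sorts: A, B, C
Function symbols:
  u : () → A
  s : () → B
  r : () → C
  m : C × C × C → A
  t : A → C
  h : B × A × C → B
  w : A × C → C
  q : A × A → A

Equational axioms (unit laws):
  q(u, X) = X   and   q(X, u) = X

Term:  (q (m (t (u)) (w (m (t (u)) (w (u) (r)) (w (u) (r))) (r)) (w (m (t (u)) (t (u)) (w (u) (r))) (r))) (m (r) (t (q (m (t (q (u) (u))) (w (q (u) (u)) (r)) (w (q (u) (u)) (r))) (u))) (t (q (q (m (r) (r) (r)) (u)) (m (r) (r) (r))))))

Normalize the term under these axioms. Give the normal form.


1. (q (m (t (u)) (w (m (t (u)) (w (u) (r)) (w (u) (r))) (r)) (w (m (t (u)) (t (u)) (w (u) (r))) (r))) (m (r) (t (q (m (t (q (u) (u))) (w (q (u) (u)) (r)) (w (q (u) (u)) (r))) (u))) (t (q (q (m (r) (r) (r)) (u)) (m (r) (r) (r))))))  →  (q (m (t (u)) (w (m (t (u)) (w (u) (r)) (w (u) (r))) (r)) (w (m (t (u)) (t (u)) (w (u) (r))) (r))) (m (r) (t (m (t (q (u) (u))) (w (q (u) (u)) (r)) (w (q (u) (u)) (r)))) (t (q (q (m (r) (r) (r)) (u)) (m (r) (r) (r))))))
2. (q (m (t (u)) (w (m (t (u)) (w (u) (r)) (w (u) (r))) (r)) (w (m (t (u)) (t (u)) (w (u) (r))) (r))) (m (r) (t (m (t (q (u) (u))) (w (q (u) (u)) (r)) (w (q (u) (u)) (r)))) (t (q (q (m (r) (r) (r)) (u)) (m (r) (r) (r))))))  →  (q (m (t (u)) (w (m (t (u)) (w (u) (r)) (w (u) (r))) (r)) (w (m (t (u)) (t (u)) (w (u) (r))) (r))) (m (r) (t (m (t (u)) (w (q (u) (u)) (r)) (w (q (u) (u)) (r)))) (t (q (q (m (r) (r) (r)) (u)) (m (r) (r) (r))))))
3. (q (m (t (u)) (w (m (t (u)) (w (u) (r)) (w (u) (r))) (r)) (w (m (t (u)) (t (u)) (w (u) (r))) (r))) (m (r) (t (m (t (u)) (w (q (u) (u)) (r)) (w (q (u) (u)) (r)))) (t (q (q (m (r) (r) (r)) (u)) (m (r) (r) (r))))))  →  (q (m (t (u)) (w (m (t (u)) (w (u) (r)) (w (u) (r))) (r)) (w (m (t (u)) (t (u)) (w (u) (r))) (r))) (m (r) (t (m (t (u)) (w (u) (r)) (w (q (u) (u)) (r)))) (t (q (q (m (r) (r) (r)) (u)) (m (r) (r) (r))))))
4. (q (m (t (u)) (w (m (t (u)) (w (u) (r)) (w (u) (r))) (r)) (w (m (t (u)) (t (u)) (w (u) (r))) (r))) (m (r) (t (m (t (u)) (w (u) (r)) (w (q (u) (u)) (r)))) (t (q (q (m (r) (r) (r)) (u)) (m (r) (r) (r))))))  →  (q (m (t (u)) (w (m (t (u)) (w (u) (r)) (w (u) (r))) (r)) (w (m (t (u)) (t (u)) (w (u) (r))) (r))) (m (r) (t (m (t (u)) (w (u) (r)) (w (u) (r)))) (t (q (q (m (r) (r) (r)) (u)) (m (r) (r) (r))))))
5. (q (m (t (u)) (w (m (t (u)) (w (u) (r)) (w (u) (r))) (r)) (w (m (t (u)) (t (u)) (w (u) (r))) (r))) (m (r) (t (m (t (u)) (w (u) (r)) (w (u) (r)))) (t (q (q (m (r) (r) (r)) (u)) (m (r) (r) (r))))))  →  (q (m (t (u)) (w (m (t (u)) (w (u) (r)) (w (u) (r))) (r)) (w (m (t (u)) (t (u)) (w (u) (r))) (r))) (m (r) (t (m (t (u)) (w (u) (r)) (w (u) (r)))) (t (q (m (r) (r) (r)) (m (r) (r) (r))))))

normal form = (q (m (t (u)) (w (m (t (u)) (w (u) (r)) (w (u) (r))) (r)) (w (m (t (u)) (t (u)) (w (u) (r))) (r))) (m (r) (t (m (t (u)) (w (u) (r)) (w (u) (r)))) (t (q (m (r) (r) (r)) (m (r) (r) (r))))))


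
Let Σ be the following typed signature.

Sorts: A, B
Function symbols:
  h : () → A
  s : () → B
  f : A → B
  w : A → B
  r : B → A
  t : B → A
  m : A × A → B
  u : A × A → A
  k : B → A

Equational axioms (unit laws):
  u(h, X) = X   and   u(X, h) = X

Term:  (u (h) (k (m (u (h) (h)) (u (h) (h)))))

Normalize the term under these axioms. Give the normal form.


1. (u (h) (k (m (u (h) (h)) (u (h) (h)))))  →  (k (m (u (h) (h)) (u (h) (h))))
2. (k (m (u (h) (h)) (u (h) (h))))  →  (k (m (h) (u (h) (h))))
3. (k (m (h) (u (h) (h))))  →  (k (m (h) (h)))

normal form = (k (m (h) (h)))


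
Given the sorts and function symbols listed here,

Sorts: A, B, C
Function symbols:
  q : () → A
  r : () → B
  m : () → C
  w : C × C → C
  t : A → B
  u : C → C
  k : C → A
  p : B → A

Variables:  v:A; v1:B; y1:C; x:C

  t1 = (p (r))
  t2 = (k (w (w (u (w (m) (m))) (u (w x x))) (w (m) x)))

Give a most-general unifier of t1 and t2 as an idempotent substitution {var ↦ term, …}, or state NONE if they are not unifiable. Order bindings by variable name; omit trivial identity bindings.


NONE (not unifiable)

head clash or occurs-check failure — not unifiable


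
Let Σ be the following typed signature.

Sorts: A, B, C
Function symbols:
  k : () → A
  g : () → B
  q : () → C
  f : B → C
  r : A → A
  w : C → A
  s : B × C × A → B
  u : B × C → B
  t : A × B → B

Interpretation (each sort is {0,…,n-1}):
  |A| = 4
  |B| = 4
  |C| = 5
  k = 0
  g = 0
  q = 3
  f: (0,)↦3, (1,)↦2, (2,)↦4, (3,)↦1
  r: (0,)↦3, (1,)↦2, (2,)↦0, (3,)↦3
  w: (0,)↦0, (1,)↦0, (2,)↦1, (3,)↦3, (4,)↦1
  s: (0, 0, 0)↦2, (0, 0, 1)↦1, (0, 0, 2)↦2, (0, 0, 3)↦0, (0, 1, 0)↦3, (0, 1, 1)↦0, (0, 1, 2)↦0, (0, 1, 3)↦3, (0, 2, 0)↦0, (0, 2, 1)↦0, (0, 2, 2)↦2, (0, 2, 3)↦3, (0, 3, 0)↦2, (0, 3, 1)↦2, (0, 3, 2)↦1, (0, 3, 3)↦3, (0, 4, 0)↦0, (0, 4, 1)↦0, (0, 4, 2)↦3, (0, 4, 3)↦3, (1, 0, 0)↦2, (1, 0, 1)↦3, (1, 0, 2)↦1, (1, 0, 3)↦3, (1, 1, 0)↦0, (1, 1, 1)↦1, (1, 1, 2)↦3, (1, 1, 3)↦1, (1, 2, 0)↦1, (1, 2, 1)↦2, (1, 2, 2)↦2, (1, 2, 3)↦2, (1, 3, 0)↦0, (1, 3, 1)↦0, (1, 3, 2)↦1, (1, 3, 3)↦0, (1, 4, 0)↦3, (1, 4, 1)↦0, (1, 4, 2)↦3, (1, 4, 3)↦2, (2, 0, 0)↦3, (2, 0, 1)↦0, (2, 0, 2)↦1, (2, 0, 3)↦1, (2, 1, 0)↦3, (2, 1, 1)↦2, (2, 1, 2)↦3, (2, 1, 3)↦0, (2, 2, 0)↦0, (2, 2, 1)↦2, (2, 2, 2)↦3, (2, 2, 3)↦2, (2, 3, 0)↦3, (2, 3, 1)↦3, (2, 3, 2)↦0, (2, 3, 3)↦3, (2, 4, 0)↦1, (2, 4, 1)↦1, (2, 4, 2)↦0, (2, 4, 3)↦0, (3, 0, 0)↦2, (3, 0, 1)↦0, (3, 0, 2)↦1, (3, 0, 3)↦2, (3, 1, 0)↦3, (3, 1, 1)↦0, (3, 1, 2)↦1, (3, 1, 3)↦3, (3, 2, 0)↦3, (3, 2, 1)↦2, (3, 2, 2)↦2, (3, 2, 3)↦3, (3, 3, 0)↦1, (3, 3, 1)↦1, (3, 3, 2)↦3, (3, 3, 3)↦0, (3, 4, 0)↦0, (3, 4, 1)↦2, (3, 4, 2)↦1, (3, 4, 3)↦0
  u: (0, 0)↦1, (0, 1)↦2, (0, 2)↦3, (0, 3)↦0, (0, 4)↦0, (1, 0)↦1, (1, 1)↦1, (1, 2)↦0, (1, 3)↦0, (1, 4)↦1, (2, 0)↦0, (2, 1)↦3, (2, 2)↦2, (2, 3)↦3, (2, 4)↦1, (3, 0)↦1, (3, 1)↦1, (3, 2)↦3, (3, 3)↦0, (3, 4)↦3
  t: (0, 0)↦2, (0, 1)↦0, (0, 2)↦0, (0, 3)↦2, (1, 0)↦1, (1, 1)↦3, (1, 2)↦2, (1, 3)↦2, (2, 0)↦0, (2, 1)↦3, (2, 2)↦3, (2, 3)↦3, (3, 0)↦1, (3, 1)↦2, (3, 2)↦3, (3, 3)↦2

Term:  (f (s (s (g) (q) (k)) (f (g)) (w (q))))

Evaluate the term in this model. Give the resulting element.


value = 1

  g = 0
  q = 3
  k = 0
  (s (g) (q) (k)) = s(0, 3, 0) = 2
  g = 0
  (f (g)) = f(0,) = 3
  q = 3
  (w (q)) = w(3,) = 3
  (s (s (g) (q) (k)) (f (g)) (w (q))) = s(2, 3, 3) = 3
  (f (s (s (g) (q) (k)) (f (g)) (w (q)))) = f(3,) = 1


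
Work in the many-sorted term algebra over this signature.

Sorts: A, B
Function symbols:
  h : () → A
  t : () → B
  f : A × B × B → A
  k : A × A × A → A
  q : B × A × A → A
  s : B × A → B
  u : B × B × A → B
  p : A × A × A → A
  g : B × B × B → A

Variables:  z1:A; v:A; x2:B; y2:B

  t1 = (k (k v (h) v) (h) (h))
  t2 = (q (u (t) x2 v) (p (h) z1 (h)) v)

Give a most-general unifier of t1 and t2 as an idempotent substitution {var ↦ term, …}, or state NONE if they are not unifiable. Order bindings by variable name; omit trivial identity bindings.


NONE (not unifiable)

head clash or occurs-check failure — not unifiable


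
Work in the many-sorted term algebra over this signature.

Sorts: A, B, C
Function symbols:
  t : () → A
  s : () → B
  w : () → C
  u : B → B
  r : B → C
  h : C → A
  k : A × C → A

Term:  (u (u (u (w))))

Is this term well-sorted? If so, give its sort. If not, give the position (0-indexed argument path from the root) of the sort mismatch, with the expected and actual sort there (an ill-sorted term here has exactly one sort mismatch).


ill-sorted at position [0, 0, 0]: expected B, got C

      (w) : C
    (u (w)) : ✗ arg 0 at [0, 0, 0] has sort C, expected B


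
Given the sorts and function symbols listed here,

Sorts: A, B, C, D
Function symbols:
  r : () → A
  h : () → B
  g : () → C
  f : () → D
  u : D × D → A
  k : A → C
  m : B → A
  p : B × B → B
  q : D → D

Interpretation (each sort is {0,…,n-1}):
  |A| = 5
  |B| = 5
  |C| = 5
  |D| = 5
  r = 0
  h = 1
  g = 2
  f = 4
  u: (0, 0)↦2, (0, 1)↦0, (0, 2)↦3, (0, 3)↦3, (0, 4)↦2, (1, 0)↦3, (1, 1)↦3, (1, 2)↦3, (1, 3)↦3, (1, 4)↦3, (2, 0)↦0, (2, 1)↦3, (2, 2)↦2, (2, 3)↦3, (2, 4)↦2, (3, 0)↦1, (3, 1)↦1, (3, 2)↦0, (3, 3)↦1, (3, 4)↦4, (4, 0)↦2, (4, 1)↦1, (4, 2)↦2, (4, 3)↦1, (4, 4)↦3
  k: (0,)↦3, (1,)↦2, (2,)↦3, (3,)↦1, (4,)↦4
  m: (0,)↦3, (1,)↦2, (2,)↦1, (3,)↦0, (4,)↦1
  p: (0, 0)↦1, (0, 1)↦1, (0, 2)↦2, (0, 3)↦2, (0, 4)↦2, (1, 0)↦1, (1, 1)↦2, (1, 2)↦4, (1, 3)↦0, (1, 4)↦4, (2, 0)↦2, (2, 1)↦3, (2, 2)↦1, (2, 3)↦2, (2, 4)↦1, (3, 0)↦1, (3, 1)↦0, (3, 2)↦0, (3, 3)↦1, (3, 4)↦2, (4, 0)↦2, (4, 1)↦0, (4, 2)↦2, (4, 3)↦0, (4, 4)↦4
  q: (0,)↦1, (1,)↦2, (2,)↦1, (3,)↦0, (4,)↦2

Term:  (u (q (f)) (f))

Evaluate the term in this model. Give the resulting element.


value = 2

  f = 4
  (q (f)) = q(4,) = 2
  f = 4
  (u (q (f)) (f)) = u(2, 4) = 2


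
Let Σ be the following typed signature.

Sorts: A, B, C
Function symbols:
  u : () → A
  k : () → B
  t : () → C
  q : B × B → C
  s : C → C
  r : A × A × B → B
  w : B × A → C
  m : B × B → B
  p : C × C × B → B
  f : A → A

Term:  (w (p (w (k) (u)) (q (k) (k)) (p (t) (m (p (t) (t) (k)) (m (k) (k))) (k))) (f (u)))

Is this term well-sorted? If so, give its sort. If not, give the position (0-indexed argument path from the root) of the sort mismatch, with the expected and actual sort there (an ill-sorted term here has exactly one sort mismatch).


ill-sorted at position [0, 2, 1]: expected C, got B

      (k) : B
      (u) : A
    (w (k) (u)) : C
      (k) : B
      (k) : B
    (q (k) (k)) : C
      (t) : C
          (t) : C
          (t) : C
          (k) : B
        (p (t) (t) (k)) : B
          (k) : B
          (k) : B
        (m (k) (k)) : B
      (m (p (t) (t) (k)) (m (k) (k))) : B
      (k) : B
    (p (t) (m (p (t) (t) (k)) (m (k) (k))) (k)) : ✗ arg 1 at [0, 2, 1] has sort B, expected C
    (u) : A
  (f (u)) : A


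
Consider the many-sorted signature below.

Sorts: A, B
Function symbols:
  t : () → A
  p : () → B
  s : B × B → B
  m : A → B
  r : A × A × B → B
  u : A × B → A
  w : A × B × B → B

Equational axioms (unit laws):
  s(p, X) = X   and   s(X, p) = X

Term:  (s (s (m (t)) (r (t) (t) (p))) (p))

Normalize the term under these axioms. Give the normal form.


1. (s (s (m (t)) (r (t) (t) (p))) (p))  →  (s (m (t)) (r (t) (t) (p)))

normal form = (s (m (t)) (r (t) (t) (p)))


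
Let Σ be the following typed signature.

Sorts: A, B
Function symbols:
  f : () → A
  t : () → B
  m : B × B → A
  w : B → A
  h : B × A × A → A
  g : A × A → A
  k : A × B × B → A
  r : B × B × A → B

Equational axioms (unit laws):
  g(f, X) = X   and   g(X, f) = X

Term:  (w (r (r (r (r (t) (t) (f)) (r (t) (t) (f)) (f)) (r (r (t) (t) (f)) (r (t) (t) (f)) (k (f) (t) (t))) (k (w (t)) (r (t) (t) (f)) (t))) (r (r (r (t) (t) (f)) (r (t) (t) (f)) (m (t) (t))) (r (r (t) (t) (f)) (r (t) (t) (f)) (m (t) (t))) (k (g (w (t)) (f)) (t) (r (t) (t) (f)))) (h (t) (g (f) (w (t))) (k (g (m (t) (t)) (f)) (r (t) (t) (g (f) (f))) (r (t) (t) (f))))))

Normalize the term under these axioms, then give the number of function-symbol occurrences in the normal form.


1. (w (r (r (r (r (t) (t) (f)) (r (t) (t) (f)) (f)) (r (r (t) (t) (f)) (r (t) (t) (f)) (k (f) (t) (t))) (k (w (t)) (r (t) (t) (f)) (t))) (r (r (r (t) (t) (f)) (r (t) (t) (f)) (m (t) (t))) (r (r (t) (t) (f)) (r (t) (t) (f)) (m (t) (t))) (k (g (w (t)) (f)) (t) (r (t) (t) (f)))) (h (t) (g (f) (w (t))) (k (g (m (t) (t)) (f)) (r (t) (t) (g (f) (f))) (r (t) (t) (f))))))  →  (w (r (r (r (r (t) (t) (f)) (r (t) (t) (f)) (f)) (r (r (t) (t) (f)) (r (t) (t) (f)) (k (f) (t) (t))) (k (w (t)) (r (t) (t) (f)) (t))) (r (r (r (t) (t) (f)) (r (t) (t) (f)) (m (t) (t))) (r (r (t) (t) (f)) (r (t) (t) (f)) (m (t) (t))) (k (w (t)) (t) (r (t) (t) (f)))) (h (t) (g (f) (w (t))) (k (g (m (t) (t)) (f)) (r (t) (t) (g (f) (f))) (r (t) (t) (f))))))
2. (w (r (r (r (r (t) (t) (f)) (r (t) (t) (f)) (f)) (r (r (t) (t) (f)) (r (t) (t) (f)) (k (f) (t) (t))) (k (w (t)) (r (t) (t) (f)) (t))) (r (r (r (t) (t) (f)) (r (t) (t) (f)) (m (t) (t))) (r (r (t) (t) (f)) (r (t) (t) (f)) (m (t) (t))) (k (w (t)) (t) (r (t) (t) (f)))) (h (t) (g (f) (w (t))) (k (g (m (t) (t)) (f)) (r (t) (t) (g (f) (f))) (r (t) (t) (f))))))  →  (w (r (r (r (r (t) (t) (f)) (r (t) (t) (f)) (f)) (r (r (t) (t) (f)) (r (t) (t) (f)) (k (f) (t) (t))) (k (w (t)) (r (t) (t) (f)) (t))) (r (r (r (t) (t) (f)) (r (t) (t) (f)) (m (t) (t))) (r (r (t) (t) (f)) (r (t) (t) (f)) (m (t) (t))) (k (w (t)) (t) (r (t) (t) (f)))) (h (t) (w (t)) (k (g (m (t) (t)) (f)) (r (t) (t) (g (f) (f))) (r (t) (t) (f))))))
3. (w (r (r (r (r (t) (t) (f)) (r (t) (t) (f)) (f)) (r (r (t) (t) (f)) (r (t) (t) (f)) (k (f) (t) (t))) (k (w (t)) (r (t) (t) (f)) (t))) (r (r (r (t) (t) (f)) (r (t) (t) (f)) (m (t) (t))) (r (r (t) (t) (f)) (r (t) (t) (f)) (m (t) (t))) (k (w (t)) (t) (r (t) (t) (f)))) (h (t) (w (t)) (k (g (m (t) (t)) (f)) (r (t) (t) (g (f) (f))) (r (t) (t) (f))))))  →  (w (r (r (r (r (t) (t) (f)) (r (t) (t) (f)) (f)) (r (r (t) (t) (f)) (r (t) (t) (f)) (k (f) (t) (t))) (k (w (t)) (r (t) (t) (f)) (t))) (r (r (r (t) (t) (f)) (r (t) (t) (f)) (m (t) (t))) (r (r (t) (t) (f)) (r (t) (t) (f)) (m (t) (t))) (k (w (t)) (t) (r (t) (t) (f)))) (h (t) (w (t)) (k (m (t) (t)) (r (t) (t) (g (f) (f))) (r (t) (t) (f))))))
4. (w (r (r (r (r (t) (t) (f)) (r (t) (t) (f)) (f)) (r (r (t) (t) (f)) (r (t) (t) (f)) (k (f) (t) (t))) (k (w (t)) (r (t) (t) (f)) (t))) (r (r (r (t) (t) (f)) (r (t) (t) (f)) (m (t) (t))) (r (r (t) (t) (f)) (r (t) (t) (f)) (m (t) (t))) (k (w (t)) (t) (r (t) (t) (f)))) (h (t) (w (t)) (k (m (t) (t)) (r (t) (t) (g (f) (f))) (r (t) (t) (f))))))  →  (w (r (r (r (r (t) (t) (f)) (r (t) (t) (f)) (f)) (r (r (t) (t) (f)) (r (t) (t) (f)) (k (f) (t) (t))) (k (w (t)) (r (t) (t) (f)) (t))) (r (r (r (t) (t) (f)) (r (t) (t) (f)) (m (t) (t))) (r (r (t) (t) (f)) (r (t) (t) (f)) (m (t) (t))) (k (w (t)) (t) (r (t) (t) (f)))) (h (t) (w (t)) (k (m (t) (t)) (r (t) (t) (f)) (r (t) (t) (f))))))
normal form: (w (r (r (r (r (t) (t) (f)) (r (t) (t) (f)) (f)) (r (r (t) (t) (f)) (r (t) (t) (f)) (k (f) (t) (t))) (k (w (t)) (r (t) (t) (f)) (t))) (r (r (r (t) (t) (f)) (r (t) (t) (f)) (m (t) (t))) (r (r (t) (t) (f)) (r (t) (t) (f)) (m (t) (t))) (k (w (t)) (t) (r (t) (t) (f)))) (h (t) (w (t)) (k (m (t) (t)) (r (t) (t) (f)) (r (t) (t) (f))))))

size = 83


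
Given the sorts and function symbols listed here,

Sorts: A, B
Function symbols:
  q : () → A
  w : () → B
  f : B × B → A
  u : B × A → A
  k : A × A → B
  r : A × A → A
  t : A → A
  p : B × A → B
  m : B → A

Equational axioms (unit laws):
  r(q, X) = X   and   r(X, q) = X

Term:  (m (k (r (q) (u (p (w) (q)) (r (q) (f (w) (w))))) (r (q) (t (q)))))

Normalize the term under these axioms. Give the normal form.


normal form = (m (k (u (p (w) (q)) (f (w) (w))) (t (q))))

1. (m (k (r (q) (u (p (w) (q)) (r (q) (f (w) (w))))) (r (q) (t (q)))))  →  (m (k (u (p (w) (q)) (r (q) (f (w) (w)))) (r (q) (t (q)))))
2. (m (k (u (p (w) (q)) (r (q) (f (w) (w)))) (r (q) (t (q)))))  →  (m (k (u (p (w) (q)) (f (w) (w))) (r (q) (t (q)))))
3. (m (k (u (p (w) (q)) (f (w) (w))) (r (q) (t (q)))))  →  (m (k (u (p (w) (q)) (f (w) (w))) (t (q))))


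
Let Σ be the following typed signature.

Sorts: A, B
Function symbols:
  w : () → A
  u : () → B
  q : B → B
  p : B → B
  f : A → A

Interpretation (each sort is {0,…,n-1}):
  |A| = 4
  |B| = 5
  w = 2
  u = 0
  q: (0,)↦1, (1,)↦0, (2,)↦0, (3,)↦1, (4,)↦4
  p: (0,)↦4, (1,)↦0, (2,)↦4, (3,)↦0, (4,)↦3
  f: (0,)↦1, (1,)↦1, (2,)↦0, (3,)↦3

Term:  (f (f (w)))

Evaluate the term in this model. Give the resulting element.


  w = 2
  (f (w)) = f(2,) = 0
  (f (f (w))) = f(0,) = 1

value = 1


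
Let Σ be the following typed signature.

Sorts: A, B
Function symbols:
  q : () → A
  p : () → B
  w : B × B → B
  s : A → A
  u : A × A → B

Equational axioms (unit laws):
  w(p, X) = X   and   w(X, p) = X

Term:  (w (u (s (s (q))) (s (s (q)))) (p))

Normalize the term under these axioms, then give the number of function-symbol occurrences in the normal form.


size = 7

1. (w (u (s (s (q))) (s (s (q)))) (p))  →  (u (s (s (q))) (s (s (q))))
normal form: (u (s (s (q))) (s (s (q))))


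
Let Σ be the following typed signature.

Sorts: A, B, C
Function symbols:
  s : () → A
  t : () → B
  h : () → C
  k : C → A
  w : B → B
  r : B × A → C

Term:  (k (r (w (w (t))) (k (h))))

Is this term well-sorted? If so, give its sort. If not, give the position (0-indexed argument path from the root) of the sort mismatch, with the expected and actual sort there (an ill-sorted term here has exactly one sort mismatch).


        (t) : B
      (w (t)) : B
    (w (w (t))) : B
      (h) : C
    (k (h)) : A
  (r (w (w (t))) (k (h))) : C
(k (r (w (w (t))) (k (h)))) : A

well-sorted; sort = A


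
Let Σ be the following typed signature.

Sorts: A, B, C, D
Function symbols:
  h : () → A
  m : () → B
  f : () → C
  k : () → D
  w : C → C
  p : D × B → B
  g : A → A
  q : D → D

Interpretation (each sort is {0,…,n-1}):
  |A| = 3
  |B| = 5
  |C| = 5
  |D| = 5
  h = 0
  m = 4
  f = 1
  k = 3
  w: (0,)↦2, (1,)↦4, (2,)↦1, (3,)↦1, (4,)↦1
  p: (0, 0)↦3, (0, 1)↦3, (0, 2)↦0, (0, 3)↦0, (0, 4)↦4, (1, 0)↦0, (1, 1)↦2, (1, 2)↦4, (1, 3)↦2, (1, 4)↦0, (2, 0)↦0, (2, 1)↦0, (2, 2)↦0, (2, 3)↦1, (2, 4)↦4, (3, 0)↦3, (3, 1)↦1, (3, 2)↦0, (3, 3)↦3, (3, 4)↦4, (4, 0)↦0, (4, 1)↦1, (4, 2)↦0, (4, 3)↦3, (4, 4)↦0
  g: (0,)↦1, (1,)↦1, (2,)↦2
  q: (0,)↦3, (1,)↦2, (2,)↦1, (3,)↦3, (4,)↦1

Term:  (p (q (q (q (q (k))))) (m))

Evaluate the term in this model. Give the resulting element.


value = 4

  k = 3
  (q (k)) = q(3,) = 3
  (q (q (k))) = q(3,) = 3
  (q (q (q (k)))) = q(3,) = 3
  (q (q (q (q (k))))) = q(3,) = 3
  m = 4
  (p (q (q (q (q (k))))) (m)) = p(3, 4) = 4


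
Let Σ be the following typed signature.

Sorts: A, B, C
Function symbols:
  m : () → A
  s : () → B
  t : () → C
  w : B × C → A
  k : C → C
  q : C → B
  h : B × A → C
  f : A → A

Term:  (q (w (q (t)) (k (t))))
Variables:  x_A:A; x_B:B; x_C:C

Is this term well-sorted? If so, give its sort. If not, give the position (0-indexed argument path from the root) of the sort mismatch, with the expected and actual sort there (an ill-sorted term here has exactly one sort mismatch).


      (t) : C
    (q (t)) : B
      (t) : C
    (k (t)) : C
  (w (q (t)) (k (t))) : A
(q (w (q (t)) (k (t)))) : ✗ arg 0 at [0] has sort A, expected C

ill-sorted at position [0]: expected C, got A


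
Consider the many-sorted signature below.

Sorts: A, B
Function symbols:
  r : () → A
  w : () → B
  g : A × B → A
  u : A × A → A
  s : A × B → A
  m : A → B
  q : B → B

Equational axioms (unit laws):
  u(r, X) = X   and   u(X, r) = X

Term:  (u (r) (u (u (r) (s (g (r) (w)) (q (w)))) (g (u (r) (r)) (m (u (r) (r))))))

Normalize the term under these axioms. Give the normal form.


1. (u (r) (u (u (r) (s (g (r) (w)) (q (w)))) (g (u (r) (r)) (m (u (r) (r))))))  →  (u (u (r) (s (g (r) (w)) (q (w)))) (g (u (r) (r)) (m (u (r) (r)))))
2. (u (u (r) (s (g (r) (w)) (q (w)))) (g (u (r) (r)) (m (u (r) (r)))))  →  (u (s (g (r) (w)) (q (w))) (g (u (r) (r)) (m (u (r) (r)))))
3. (u (s (g (r) (w)) (q (w))) (g (u (r) (r)) (m (u (r) (r)))))  →  (u (s (g (r) (w)) (q (w))) (g (r) (m (u (r) (r)))))
4. (u (s (g (r) (w)) (q (w))) (g (r) (m (u (r) (r)))))  →  (u (s (g (r) (w)) (q (w))) (g (r) (m (r))))

normal form = (u (s (g (r) (w)) (q (w))) (g (r) (m (r))))


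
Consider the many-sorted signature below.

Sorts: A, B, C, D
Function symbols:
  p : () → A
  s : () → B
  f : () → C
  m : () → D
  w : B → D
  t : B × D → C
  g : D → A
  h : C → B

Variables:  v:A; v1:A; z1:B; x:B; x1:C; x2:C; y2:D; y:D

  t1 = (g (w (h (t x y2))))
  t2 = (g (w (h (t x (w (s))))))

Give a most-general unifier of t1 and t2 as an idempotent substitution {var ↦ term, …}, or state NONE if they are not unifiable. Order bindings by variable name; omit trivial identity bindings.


{y2 ↦ (w (s))}


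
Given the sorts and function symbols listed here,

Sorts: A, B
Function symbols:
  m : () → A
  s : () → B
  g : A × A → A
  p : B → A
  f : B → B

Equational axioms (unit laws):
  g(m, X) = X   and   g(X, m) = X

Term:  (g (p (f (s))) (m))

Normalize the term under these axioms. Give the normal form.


1. (g (p (f (s))) (m))  →  (p (f (s)))

normal form = (p (f (s)))


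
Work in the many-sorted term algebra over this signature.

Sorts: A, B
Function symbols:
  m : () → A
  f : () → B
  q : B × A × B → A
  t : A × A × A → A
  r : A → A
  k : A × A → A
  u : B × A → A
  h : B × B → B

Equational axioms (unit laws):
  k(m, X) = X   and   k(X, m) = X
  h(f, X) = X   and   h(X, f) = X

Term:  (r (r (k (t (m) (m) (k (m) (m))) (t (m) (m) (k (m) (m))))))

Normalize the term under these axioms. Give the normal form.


1. (r (r (k (t (m) (m) (k (m) (m))) (t (m) (m) (k (m) (m))))))  →  (r (r (k (t (m) (m) (m)) (t (m) (m) (k (m) (m))))))
2. (r (r (k (t (m) (m) (m)) (t (m) (m) (k (m) (m))))))  →  (r (r (k (t (m) (m) (m)) (t (m) (m) (m)))))

normal form = (r (r (k (t (m) (m) (m)) (t (m) (m) (m)))))


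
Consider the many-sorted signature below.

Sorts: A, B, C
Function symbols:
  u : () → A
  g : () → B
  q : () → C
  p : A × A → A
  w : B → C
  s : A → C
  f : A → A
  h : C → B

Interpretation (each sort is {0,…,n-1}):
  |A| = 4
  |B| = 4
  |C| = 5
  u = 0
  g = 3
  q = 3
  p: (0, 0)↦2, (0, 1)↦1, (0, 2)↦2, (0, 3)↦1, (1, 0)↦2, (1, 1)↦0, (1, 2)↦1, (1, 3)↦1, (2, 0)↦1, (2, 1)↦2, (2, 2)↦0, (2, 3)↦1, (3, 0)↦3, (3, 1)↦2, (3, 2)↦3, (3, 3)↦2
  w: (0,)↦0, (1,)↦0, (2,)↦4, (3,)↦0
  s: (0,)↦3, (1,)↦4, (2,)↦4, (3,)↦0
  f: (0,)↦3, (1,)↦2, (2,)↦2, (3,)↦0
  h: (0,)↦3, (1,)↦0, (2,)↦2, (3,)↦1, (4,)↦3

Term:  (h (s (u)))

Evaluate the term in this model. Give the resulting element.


  u = 0
  (s (u)) = s(0,) = 3
  (h (s (u))) = h(3,) = 1

value = 1


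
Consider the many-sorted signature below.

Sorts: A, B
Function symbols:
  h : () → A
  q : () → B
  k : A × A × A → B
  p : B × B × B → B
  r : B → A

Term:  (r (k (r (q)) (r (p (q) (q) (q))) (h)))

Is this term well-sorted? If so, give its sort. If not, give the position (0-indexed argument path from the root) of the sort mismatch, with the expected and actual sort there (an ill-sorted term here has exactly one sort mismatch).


      (q) : B
    (r (q)) : A
        (q) : B
        (q) : B
        (q) : B
      (p (q) (q) (q)) : B
    (r (p (q) (q) (q))) : A
    (h) : A
  (k (r (q)) (r (p (q) (q) (q))) (h)) : B
(r (k (r (q)) (r (p (q) (q) (q))) (h))) : A

well-sorted; sort = A


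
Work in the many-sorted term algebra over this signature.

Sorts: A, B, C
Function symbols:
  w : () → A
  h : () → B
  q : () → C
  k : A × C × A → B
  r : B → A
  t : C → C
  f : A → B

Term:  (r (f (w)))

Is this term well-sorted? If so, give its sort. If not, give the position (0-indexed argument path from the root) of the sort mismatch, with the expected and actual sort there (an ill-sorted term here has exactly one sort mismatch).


    (w) : A
  (f (w)) : B
(r (f (w))) : A

well-sorted; sort = A


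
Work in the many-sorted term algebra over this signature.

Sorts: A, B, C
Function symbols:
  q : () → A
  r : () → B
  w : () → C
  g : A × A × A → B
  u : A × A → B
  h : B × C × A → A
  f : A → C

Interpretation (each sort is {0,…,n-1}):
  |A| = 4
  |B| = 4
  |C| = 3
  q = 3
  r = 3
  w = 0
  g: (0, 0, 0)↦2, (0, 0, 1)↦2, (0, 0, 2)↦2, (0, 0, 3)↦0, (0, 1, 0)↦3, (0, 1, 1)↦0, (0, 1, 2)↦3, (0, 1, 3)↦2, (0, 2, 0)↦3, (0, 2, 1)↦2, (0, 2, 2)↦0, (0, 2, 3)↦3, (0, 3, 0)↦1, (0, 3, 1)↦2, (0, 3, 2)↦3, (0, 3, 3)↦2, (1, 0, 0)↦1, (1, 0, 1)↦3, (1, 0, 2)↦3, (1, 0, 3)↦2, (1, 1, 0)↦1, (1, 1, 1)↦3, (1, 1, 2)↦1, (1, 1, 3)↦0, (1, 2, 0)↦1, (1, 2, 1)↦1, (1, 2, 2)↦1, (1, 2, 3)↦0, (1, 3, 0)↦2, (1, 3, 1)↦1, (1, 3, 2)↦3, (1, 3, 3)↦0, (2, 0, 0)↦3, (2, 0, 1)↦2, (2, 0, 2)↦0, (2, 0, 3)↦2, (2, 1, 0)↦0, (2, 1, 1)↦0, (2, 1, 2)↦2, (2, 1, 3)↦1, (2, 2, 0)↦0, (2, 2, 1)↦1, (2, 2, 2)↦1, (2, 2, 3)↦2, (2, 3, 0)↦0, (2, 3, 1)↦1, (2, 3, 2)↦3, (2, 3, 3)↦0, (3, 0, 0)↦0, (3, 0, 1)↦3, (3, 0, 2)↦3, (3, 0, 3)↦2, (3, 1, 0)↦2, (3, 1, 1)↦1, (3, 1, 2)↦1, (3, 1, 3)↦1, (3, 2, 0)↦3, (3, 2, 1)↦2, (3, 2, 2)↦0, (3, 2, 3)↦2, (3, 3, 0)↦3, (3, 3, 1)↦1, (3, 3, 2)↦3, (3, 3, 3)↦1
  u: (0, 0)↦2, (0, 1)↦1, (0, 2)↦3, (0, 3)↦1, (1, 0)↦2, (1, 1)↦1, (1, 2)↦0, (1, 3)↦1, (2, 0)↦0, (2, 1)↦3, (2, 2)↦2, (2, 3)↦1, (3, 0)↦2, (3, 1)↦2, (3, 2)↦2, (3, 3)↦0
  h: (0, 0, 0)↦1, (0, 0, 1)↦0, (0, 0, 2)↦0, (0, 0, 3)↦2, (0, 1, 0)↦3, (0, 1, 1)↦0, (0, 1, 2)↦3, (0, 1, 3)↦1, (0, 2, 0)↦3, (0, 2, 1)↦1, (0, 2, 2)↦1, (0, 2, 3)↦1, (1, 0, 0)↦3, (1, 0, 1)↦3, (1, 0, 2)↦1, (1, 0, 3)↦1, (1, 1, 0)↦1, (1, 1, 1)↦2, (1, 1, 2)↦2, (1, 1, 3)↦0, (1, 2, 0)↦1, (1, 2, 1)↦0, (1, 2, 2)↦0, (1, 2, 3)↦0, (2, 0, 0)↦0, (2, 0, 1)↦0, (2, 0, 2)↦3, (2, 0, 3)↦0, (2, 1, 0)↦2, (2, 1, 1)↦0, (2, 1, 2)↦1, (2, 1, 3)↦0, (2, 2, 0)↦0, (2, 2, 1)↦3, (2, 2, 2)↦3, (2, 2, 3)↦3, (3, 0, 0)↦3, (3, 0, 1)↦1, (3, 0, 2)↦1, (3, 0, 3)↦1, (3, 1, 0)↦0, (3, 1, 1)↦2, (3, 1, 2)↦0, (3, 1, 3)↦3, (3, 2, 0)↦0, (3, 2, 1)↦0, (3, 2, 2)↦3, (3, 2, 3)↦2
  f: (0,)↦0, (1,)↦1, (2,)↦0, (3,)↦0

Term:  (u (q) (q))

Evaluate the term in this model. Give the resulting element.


value = 0

  q = 3
  q = 3
  (u (q) (q)) = u(3, 3) = 0
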